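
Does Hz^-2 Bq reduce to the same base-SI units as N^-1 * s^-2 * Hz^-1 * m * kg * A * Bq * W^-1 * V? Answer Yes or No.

Left side:
  Hz = s⁻¹.
  So Hz⁻² = s².
  Bq = s⁻¹.
  Combining: Hz⁻²·Bq = s² · s⁻¹ = s.
Right side:
  N = kg·m·s⁻².
  So N⁻¹ = kg⁻¹·m⁻¹·s².
  Hz = s⁻¹.
  So Hz⁻¹ = s.
  Bq = s⁻¹.
  W = kg·m²·s⁻³.
  So W⁻¹ = kg⁻¹·m⁻²·s³.
  V = kg·m²·s⁻³·A⁻¹.
  Combining: N⁻¹·s⁻²·Hz⁻¹·m·kg·A·Bq·W⁻¹·V = (kg⁻¹·m⁻¹·s²) · s⁻² · s · m · kg · A · s⁻¹ · (kg⁻¹·m⁻²·s³) · (kg·m²·s⁻³·A⁻¹) = 1.
Left is s; right is 1 — different.

No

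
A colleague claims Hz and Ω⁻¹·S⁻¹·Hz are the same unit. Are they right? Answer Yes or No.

Left side:
  Hz = 1/s = s⁻¹ (frequency is cycles per second).
Right side:
  Ω = V/A (resistance = voltage per current),
      = kg·m²·s⁻³·A⁻².
  So Ω⁻¹ = kg⁻¹·m⁻²·s³·A².
  S = 1/Ω (conductance is reciprocal resistance),
      = kg⁻¹·m⁻²·s³·A².
  So S⁻¹ = kg·m²·s⁻³·A⁻².
  Hz = 1/s = s⁻¹ (frequency is cycles per second).
  Combining: Ω⁻¹·S⁻¹·Hz = (kg⁻¹·m⁻²·s³·A²) · (kg·m²·s⁻³·A⁻²) · s⁻¹ = s⁻¹.
Both reduce to s⁻¹.

Yes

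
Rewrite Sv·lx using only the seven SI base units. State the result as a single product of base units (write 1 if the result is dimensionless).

Sv = m²·s⁻².
lx = m⁻²·cd.
Combining: Sv·lx = (m²·s⁻²) · (m⁻²·cd) = s⁻²·cd.

s⁻²·cd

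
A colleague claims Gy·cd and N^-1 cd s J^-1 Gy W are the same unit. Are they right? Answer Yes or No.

No

Left side:
  Gy = m²·s⁻².
  Combining: Gy·cd = (m²·s⁻²) · cd = m²·s⁻²·cd.
Right side:
  N = kg·m/s² = kg·m·s⁻² (force = mass × acceleration).
  So N⁻¹ = kg⁻¹·m⁻¹·s².
  J = N·m (work = force × distance),
      = kg·m²·s⁻².
  So J⁻¹ = kg⁻¹·m⁻²·s².
  Gy = J/kg (absorbed dose = energy per mass),
      = m²·s⁻².
  W = J/s (power = energy per time),
      = kg·m²·s⁻³.
  Combining: N⁻¹·cd·s·J⁻¹·Gy·W = (kg⁻¹·m⁻¹·s²) · cd · s · (kg⁻¹·m⁻²·s²) · (m²·s⁻²) · (kg·m²·s⁻³) = kg⁻¹·m·cd.
Left is m²·s⁻²·cd; right is kg⁻¹·m·cd — different.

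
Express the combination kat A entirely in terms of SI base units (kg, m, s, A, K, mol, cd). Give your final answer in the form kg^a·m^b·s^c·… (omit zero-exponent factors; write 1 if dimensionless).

s⁻¹·A·mol

kat = mol/s = s⁻¹·mol (catalytic activity).
Combining: kat·A = (s⁻¹·mol) · A = s⁻¹·A·mol.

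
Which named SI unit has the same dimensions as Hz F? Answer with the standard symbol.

S

Hz = s⁻¹.
F = kg⁻¹·m⁻²·s⁴·A².
Combining: Hz·F = s⁻¹ · (kg⁻¹·m⁻²·s⁴·A²) = kg⁻¹·m⁻²·s³·A².
kg⁻¹·m⁻²·s³·A² is the base-SI form of the siemens.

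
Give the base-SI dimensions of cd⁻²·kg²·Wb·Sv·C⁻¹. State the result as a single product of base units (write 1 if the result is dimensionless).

kg³·m⁴·s⁻⁵·A⁻²·cd⁻²

Wb = V·s (flux: a volt is a weber per second),
    = kg·m²·s⁻²·A⁻¹.
Sv = J/kg (equivalent dose = energy per mass),
    = m²·s⁻².
C = A·s = s·A (charge = current × time).
So C⁻¹ = s⁻¹·A⁻¹.
Combining: cd⁻²·kg²·Wb·Sv·C⁻¹ = cd⁻² · kg² · (kg·m²·s⁻²·A⁻¹) · (m²·s⁻²) · (s⁻¹·A⁻¹) = kg³·m⁴·s⁻⁵·A⁻²·cd⁻².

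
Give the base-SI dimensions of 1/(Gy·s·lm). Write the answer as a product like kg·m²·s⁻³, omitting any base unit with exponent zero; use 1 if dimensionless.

Gy = J/kg (absorbed dose = energy per mass),
    = m²·s⁻².
So Gy⁻¹ = m⁻²·s².
lm = cd·sr = cd (luminous flux; sr is dimensionless).
So lm⁻¹ = cd⁻¹.
Combining: Gy⁻¹·s⁻¹·lm⁻¹ = (m⁻²·s²) · s⁻¹ · cd⁻¹ = m⁻²·s·cd⁻¹.

m⁻²·s·cd⁻¹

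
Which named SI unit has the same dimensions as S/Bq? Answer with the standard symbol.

F

Bq = s⁻¹.
So Bq⁻¹ = s.
S = kg⁻¹·m⁻²·s³·A².
Combining: Bq⁻¹·S = s · (kg⁻¹·m⁻²·s³·A²) = kg⁻¹·m⁻²·s⁴·A².
kg⁻¹·m⁻²·s⁴·A² is the base-SI form of the farad.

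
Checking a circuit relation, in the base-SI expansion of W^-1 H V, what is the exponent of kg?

W = kg·m²·s⁻³.
So W⁻¹ = kg⁻¹·m⁻²·s³.
H = kg·m²·s⁻²·A⁻².
V = kg·m²·s⁻³·A⁻¹.
Combining: W⁻¹·H·V = (kg⁻¹·m⁻²·s³) · (kg·m²·s⁻²·A⁻²) · (kg·m²·s⁻³·A⁻¹) = kg·m²·s⁻²·A⁻³.
The exponent of kg is 1.

1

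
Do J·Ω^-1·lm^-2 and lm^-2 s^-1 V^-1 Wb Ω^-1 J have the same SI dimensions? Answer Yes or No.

Left side:
  J = N·m (work = force × distance),
      = kg·m²·s⁻².
  Ω = V/A (resistance = voltage per current),
      = kg·m²·s⁻³·A⁻².
  So Ω⁻¹ = kg⁻¹·m⁻²·s³·A².
  lm = cd·sr = cd (luminous flux; sr is dimensionless).
  So lm⁻² = cd⁻².
  Combining: J·Ω⁻¹·lm⁻² = (kg·m²·s⁻²) · (kg⁻¹·m⁻²·s³·A²) · cd⁻² = s·A²·cd⁻².
Right side:
  lm = cd·sr = cd (luminous flux; sr is dimensionless).
  So lm⁻² = cd⁻².
  V = W/A (potential = power per current),
      = kg·m²·s⁻³·A⁻¹.
  So V⁻¹ = kg⁻¹·m⁻²·s³·A.
  Wb = V·s (flux: a volt is a weber per second),
      = kg·m²·s⁻²·A⁻¹.
  Ω = V/A (resistance = voltage per current),
      = kg·m²·s⁻³·A⁻².
  So Ω⁻¹ = kg⁻¹·m⁻²·s³·A².
  J = N·m (work = force × distance),
      = kg·m²·s⁻².
  Combining: lm⁻²·s⁻¹·V⁻¹·Wb·Ω⁻¹·J = cd⁻² · s⁻¹ · (kg⁻¹·m⁻²·s³·A) · (kg·m²·s⁻²·A⁻¹) · (kg⁻¹·m⁻²·s³·A²) · (kg·m²·s⁻²) = s·A²·cd⁻².
Both reduce to s·A²·cd⁻².

Yes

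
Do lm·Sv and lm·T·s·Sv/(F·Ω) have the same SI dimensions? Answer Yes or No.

No

Left side:
  lm = cd·sr = cd (luminous flux; sr is dimensionless).
  Sv = J/kg (equivalent dose = energy per mass),
      = m²·s⁻².
  Combining: lm·Sv = cd · (m²·s⁻²) = m²·s⁻²·cd.
Right side:
  lm = cd·sr = cd (luminous flux; sr is dimensionless).
  T = Wb/m² (flux density = flux per area),
      = kg·s⁻²·A⁻¹.
  F = C/V (capacitance = charge per voltage),
      = A·s/(kg·m²·s⁻³·A⁻¹) (substituting C and V),
      = kg⁻¹·m⁻²·s⁴·A².
  So F⁻¹ = kg·m²·s⁻⁴·A⁻².
  Ω = V/A (resistance = voltage per current),
      = kg·m²·s⁻³·A⁻².
  So Ω⁻¹ = kg⁻¹·m⁻²·s³·A².
  Sv = J/kg (equivalent dose = energy per mass),
      = m²·s⁻².
  Combining: lm·T·F⁻¹·s·Ω⁻¹·Sv = cd · (kg·s⁻²·A⁻¹) · (kg·m²·s⁻⁴·A⁻²) · s · (kg⁻¹·m⁻²·s³·A²) · (m²·s⁻²) = kg·m²·s⁻⁴·A⁻¹·cd.
Left is m²·s⁻²·cd; right is kg·m²·s⁻⁴·A⁻¹·cd — different.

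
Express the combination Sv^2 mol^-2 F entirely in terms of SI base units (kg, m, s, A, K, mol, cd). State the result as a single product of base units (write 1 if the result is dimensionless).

Sv = J/kg (equivalent dose = energy per mass),
    = m²·s⁻².
So Sv² = m⁴·s⁻⁴.
F = C/V (capacitance = charge per voltage),
    = A·s/(kg·m²·s⁻³·A⁻¹) (substituting C and V),
    = kg⁻¹·m⁻²·s⁴·A².
Combining: Sv²·mol⁻²·F = (m⁴·s⁻⁴) · mol⁻² · (kg⁻¹·m⁻²·s⁴·A²) = kg⁻¹·m²·A²·mol⁻².

kg⁻¹·m²·A²·mol⁻²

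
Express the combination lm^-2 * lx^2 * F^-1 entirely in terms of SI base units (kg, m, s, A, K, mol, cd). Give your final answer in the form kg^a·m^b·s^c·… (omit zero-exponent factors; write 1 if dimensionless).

kg·m⁻²·s⁻⁴·A⁻²

lm = cd·sr = cd (luminous flux; sr is dimensionless).
So lm⁻² = cd⁻².
lx = lm/m² (illuminance = luminous flux per area),
    = m⁻²·cd.
So lx² = m⁻⁴·cd².
F = C/V (capacitance = charge per voltage),
    = A·s/(kg·m²·s⁻³·A⁻¹) (substituting C and V),
    = kg⁻¹·m⁻²·s⁴·A².
So F⁻¹ = kg·m²·s⁻⁴·A⁻².
Combining: lm⁻²·lx²·F⁻¹ = cd⁻² · (m⁻⁴·cd²) · (kg·m²·s⁻⁴·A⁻²) = kg·m⁻²·s⁻⁴·A⁻².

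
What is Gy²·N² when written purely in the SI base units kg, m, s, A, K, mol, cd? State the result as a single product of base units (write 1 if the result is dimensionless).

kg²·m⁶·s⁻⁸

Gy = J/kg (absorbed dose = energy per mass),
    = m²·s⁻².
So Gy² = m⁴·s⁻⁴.
N = kg·m/s² = kg·m·s⁻² (force = mass × acceleration).
So N² = kg²·m²·s⁻⁴.
Combining: Gy²·N² = (m⁴·s⁻⁴) · (kg²·m²·s⁻⁴) = kg²·m⁶·s⁻⁸.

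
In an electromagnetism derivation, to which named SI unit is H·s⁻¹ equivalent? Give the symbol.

Ω

H = kg·m²·s⁻²·A⁻².
Combining: H·s⁻¹ = (kg·m²·s⁻²·A⁻²) · s⁻¹ = kg·m²·s⁻³·A⁻².
kg·m²·s⁻³·A⁻² is the base-SI form of the ohm.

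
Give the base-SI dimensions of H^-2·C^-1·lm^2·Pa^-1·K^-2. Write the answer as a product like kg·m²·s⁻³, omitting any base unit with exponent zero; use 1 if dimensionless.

kg⁻³·m⁻³·s⁵·A³·K⁻²·cd²

H = Wb/A (inductance = flux per current),
    = kg·m²·s⁻²·A⁻².
So H⁻² = kg⁻²·m⁻⁴·s⁴·A⁴.
C = A·s = s·A (charge = current × time).
So C⁻¹ = s⁻¹·A⁻¹.
lm = cd·sr = cd (luminous flux; sr is dimensionless).
So lm² = cd².
Pa = N/m² (pressure = force per area),
    = kg·m⁻¹·s⁻².
So Pa⁻¹ = kg⁻¹·m·s².
Combining: H⁻²·C⁻¹·lm²·Pa⁻¹·K⁻² = (kg⁻²·m⁻⁴·s⁴·A⁴) · (s⁻¹·A⁻¹) · cd² · (kg⁻¹·m·s²) · K⁻² = kg⁻³·m⁻³·s⁵·A³·K⁻²·cd².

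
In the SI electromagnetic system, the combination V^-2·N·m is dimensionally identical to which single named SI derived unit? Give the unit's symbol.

F

V = W/A (potential = power per current),
    = kg·m²·s⁻³·A⁻¹.
So V⁻² = kg⁻²·m⁻⁴·s⁶·A².
N = kg·m/s² = kg·m·s⁻² (force = mass × acceleration).
Combining: V⁻²·N·m = (kg⁻²·m⁻⁴·s⁶·A²) · (kg·m·s⁻²) · m = kg⁻¹·m⁻²·s⁴·A².
kg⁻¹·m⁻²·s⁴·A² is the base-SI form of the farad.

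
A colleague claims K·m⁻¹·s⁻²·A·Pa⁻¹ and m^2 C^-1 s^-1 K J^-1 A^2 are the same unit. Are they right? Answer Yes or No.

Yes

Left side:
  Pa = N/m² (pressure = force per area),
      = kg·m⁻¹·s⁻².
  So Pa⁻¹ = kg⁻¹·m·s².
  Combining: K·m⁻¹·s⁻²·A·Pa⁻¹ = K · m⁻¹ · s⁻² · A · (kg⁻¹·m·s²) = kg⁻¹·A·K.
Right side:
  C = s·A.
  So C⁻¹ = s⁻¹·A⁻¹.
  J = kg·m²·s⁻².
  So J⁻¹ = kg⁻¹·m⁻²·s².
  Combining: m²·C⁻¹·s⁻¹·K·J⁻¹·A² = m² · (s⁻¹·A⁻¹) · s⁻¹ · K · (kg⁻¹·m⁻²·s²) · A² = kg⁻¹·A·K.
Both reduce to kg⁻¹·A·K.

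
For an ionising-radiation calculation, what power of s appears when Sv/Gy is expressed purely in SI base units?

0

Sv = m²·s⁻².
Gy = m²·s⁻².
So Gy⁻¹ = m⁻²·s².
Combining: Sv·Gy⁻¹ = (m²·s⁻²) · (m⁻²·s²) = 1.
The exponent of s is 0.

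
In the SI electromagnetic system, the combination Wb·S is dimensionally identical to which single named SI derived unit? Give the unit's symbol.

Wb = kg·m²·s⁻²·A⁻¹.
S = kg⁻¹·m⁻²·s³·A².
Combining: Wb·S = (kg·m²·s⁻²·A⁻¹) · (kg⁻¹·m⁻²·s³·A²) = s·A.
s·A is the base-SI form of the coulomb.

C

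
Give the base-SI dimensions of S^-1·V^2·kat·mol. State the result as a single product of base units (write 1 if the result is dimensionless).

S = 1/Ω (conductance is reciprocal resistance),
    = kg⁻¹·m⁻²·s³·A².
So S⁻¹ = kg·m²·s⁻³·A⁻².
V = W/A (potential = power per current),
    = kg·m²·s⁻³·A⁻¹.
So V² = kg²·m⁴·s⁻⁶·A⁻².
kat = mol/s = s⁻¹·mol (catalytic activity).
Combining: S⁻¹·V²·kat·mol = (kg·m²·s⁻³·A⁻²) · (kg²·m⁴·s⁻⁶·A⁻²) · (s⁻¹·mol) · mol = kg³·m⁶·s⁻¹⁰·A⁻⁴·mol².

kg³·m⁶·s⁻¹⁰·A⁻⁴·mol²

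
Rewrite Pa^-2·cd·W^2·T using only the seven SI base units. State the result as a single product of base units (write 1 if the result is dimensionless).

Pa = N/m² (pressure = force per area),
    = kg·m⁻¹·s⁻².
So Pa⁻² = kg⁻²·m²·s⁴.
W = J/s (power = energy per time),
    = kg·m²·s⁻³.
So W² = kg²·m⁴·s⁻⁶.
T = Wb/m² (flux density = flux per area),
    = kg·s⁻²·A⁻¹.
Combining: Pa⁻²·cd·W²·T = (kg⁻²·m²·s⁴) · cd · (kg²·m⁴·s⁻⁶) · (kg·s⁻²·A⁻¹) = kg·m⁶·s⁻⁴·A⁻¹·cd.

kg·m⁶·s⁻⁴·A⁻¹·cd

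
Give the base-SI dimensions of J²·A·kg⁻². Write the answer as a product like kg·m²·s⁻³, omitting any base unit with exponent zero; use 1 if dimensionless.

m⁴·s⁻⁴·A

J = kg·m²·s⁻².
So J² = kg²·m⁴·s⁻⁴.
Combining: J²·A·kg⁻² = (kg²·m⁴·s⁻⁴) · A · kg⁻² = m⁴·s⁻⁴·A.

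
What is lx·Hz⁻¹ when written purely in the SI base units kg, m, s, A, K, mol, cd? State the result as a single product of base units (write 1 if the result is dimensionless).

m⁻²·s·cd

lx = lm/m² (illuminance = luminous flux per area),
    = m⁻²·cd.
Hz = 1/s = s⁻¹ (frequency is cycles per second).
So Hz⁻¹ = s.
Combining: lx·Hz⁻¹ = (m⁻²·cd) · s = m⁻²·s·cd.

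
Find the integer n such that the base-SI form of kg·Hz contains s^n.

-1

Hz = s⁻¹.
Combining: kg·Hz = kg · s⁻¹ = kg·s⁻¹.
The exponent of s is -1.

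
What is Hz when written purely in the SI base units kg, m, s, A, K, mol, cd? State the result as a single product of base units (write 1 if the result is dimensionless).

s⁻¹

Hz = s⁻¹.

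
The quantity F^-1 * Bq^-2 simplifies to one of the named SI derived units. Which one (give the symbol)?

F = C/V (capacitance = charge per voltage),
    = A·s/(kg·m²·s⁻³·A⁻¹) (substituting C and V),
    = kg⁻¹·m⁻²·s⁴·A².
So F⁻¹ = kg·m²·s⁻⁴·A⁻².
Bq = 1/s = s⁻¹ (activity is decays per second).
So Bq⁻² = s².
Combining: F⁻¹·Bq⁻² = (kg·m²·s⁻⁴·A⁻²) · s² = kg·m²·s⁻²·A⁻².
kg·m²·s⁻²·A⁻² is the base-SI form of the henry.

H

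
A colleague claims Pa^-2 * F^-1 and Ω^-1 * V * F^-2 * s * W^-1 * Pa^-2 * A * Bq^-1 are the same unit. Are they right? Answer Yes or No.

Left side:
  Pa = N/m² (pressure = force per area),
      = kg·m⁻¹·s⁻².
  So Pa⁻² = kg⁻²·m²·s⁴.
  F = C/V (capacitance = charge per voltage),
      = A·s/(kg·m²·s⁻³·A⁻¹) (substituting C and V),
      = kg⁻¹·m⁻²·s⁴·A².
  So F⁻¹ = kg·m²·s⁻⁴·A⁻².
  Combining: Pa⁻²·F⁻¹ = (kg⁻²·m²·s⁴) · (kg·m²·s⁻⁴·A⁻²) = kg⁻¹·m⁴·A⁻².
Right side:
  Ω = V/A (resistance = voltage per current),
      = kg·m²·s⁻³·A⁻².
  So Ω⁻¹ = kg⁻¹·m⁻²·s³·A².
  V = W/A (potential = power per current),
      = kg·m²·s⁻³·A⁻¹.
  F = C/V (capacitance = charge per voltage),
      = A·s/(kg·m²·s⁻³·A⁻¹) (substituting C and V),
      = kg⁻¹·m⁻²·s⁴·A².
  So F⁻² = kg²·m⁴·s⁻⁸·A⁻⁴.
  W = J/s (power = energy per time),
      = kg·m²·s⁻³.
  So W⁻¹ = kg⁻¹·m⁻²·s³.
  Pa = N/m² (pressure = force per area),
      = kg·m⁻¹·s⁻².
  So Pa⁻² = kg⁻²·m²·s⁴.
  Bq = 1/s = s⁻¹ (activity is decays per second).
  So Bq⁻¹ = s.
  Combining: Ω⁻¹·V·F⁻²·s·W⁻¹·Pa⁻²·A·Bq⁻¹ = (kg⁻¹·m⁻²·s³·A²) · (kg·m²·s⁻³·A⁻¹) · (kg²·m⁴·s⁻⁸·A⁻⁴) · s · (kg⁻¹·m⁻²·s³) · (kg⁻²·m²·s⁴) · A · s = kg⁻¹·m⁴·s·A⁻².
Left is kg⁻¹·m⁴·A⁻²; right is kg⁻¹·m⁴·s·A⁻² — different.

No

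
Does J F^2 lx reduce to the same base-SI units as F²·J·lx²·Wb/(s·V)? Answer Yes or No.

Left side:
  J = kg·m²·s⁻².
  F = kg⁻¹·m⁻²·s⁴·A².
  So F² = kg⁻²·m⁻⁴·s⁸·A⁴.
  lx = m⁻²·cd.
  Combining: J·F²·lx = (kg·m²·s⁻²) · (kg⁻²·m⁻⁴·s⁸·A⁴) · (m⁻²·cd) = kg⁻¹·m⁻⁴·s⁶·A⁴·cd.
Right side:
  F = C/V (capacitance = charge per voltage),
      = A·s/(kg·m²·s⁻³·A⁻¹) (substituting C and V),
      = kg⁻¹·m⁻²·s⁴·A².
  So F² = kg⁻²·m⁻⁴·s⁸·A⁴.
  J = N·m (work = force × distance),
      = kg·m²·s⁻².
  lx = lm/m² (illuminance = luminous flux per area),
      = m⁻²·cd.
  So lx² = m⁻⁴·cd².
  Wb = V·s (flux: a volt is a weber per second),
      = kg·m²·s⁻²·A⁻¹.
  V = W/A (potential = power per current),
      = kg·m²·s⁻³·A⁻¹.
  So V⁻¹ = kg⁻¹·m⁻²·s³·A.
  Combining: F²·J·lx²·Wb·s⁻¹·V⁻¹ = (kg⁻²·m⁻⁴·s⁸·A⁴) · (kg·m²·s⁻²) · (m⁻⁴·cd²) · (kg·m²·s⁻²·A⁻¹) · s⁻¹ · (kg⁻¹·m⁻²·s³·A) = kg⁻¹·m⁻⁶·s⁶·A⁴·cd².
Left is kg⁻¹·m⁻⁴·s⁶·A⁴·cd; right is kg⁻¹·m⁻⁶·s⁶·A⁴·cd² — different.

No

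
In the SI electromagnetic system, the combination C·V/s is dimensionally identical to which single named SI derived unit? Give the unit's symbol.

W

C = A·s = s·A (charge = current × time).
V = W/A (potential = power per current),
    = kg·m²·s⁻³·A⁻¹.
Combining: C·V·s⁻¹ = (s·A) · (kg·m²·s⁻³·A⁻¹) · s⁻¹ = kg·m²·s⁻³.
kg·m²·s⁻³ is the base-SI form of the watt.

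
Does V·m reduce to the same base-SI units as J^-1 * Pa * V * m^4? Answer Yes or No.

Left side:
  V = W/A (potential = power per current),
      = kg·m²·s⁻³·A⁻¹.
  Combining: V·m = (kg·m²·s⁻³·A⁻¹) · m = kg·m³·s⁻³·A⁻¹.
Right side:
  J = N·m (work = force × distance),
      = kg·m²·s⁻².
  So J⁻¹ = kg⁻¹·m⁻²·s².
  Pa = N/m² (pressure = force per area),
      = kg·m⁻¹·s⁻².
  V = W/A (potential = power per current),
      = kg·m²·s⁻³·A⁻¹.
  Combining: J⁻¹·Pa·V·m⁴ = (kg⁻¹·m⁻²·s²) · (kg·m⁻¹·s⁻²) · (kg·m²·s⁻³·A⁻¹) · m⁴ = kg·m³·s⁻³·A⁻¹.
Both reduce to kg·m³·s⁻³·A⁻¹.

Yes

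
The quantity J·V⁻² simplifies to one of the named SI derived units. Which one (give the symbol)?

J = kg·m²·s⁻².
V = kg·m²·s⁻³·A⁻¹.
So V⁻² = kg⁻²·m⁻⁴·s⁶·A².
Combining: J·V⁻² = (kg·m²·s⁻²) · (kg⁻²·m⁻⁴·s⁶·A²) = kg⁻¹·m⁻²·s⁴·A².
kg⁻¹·m⁻²·s⁴·A² is the base-SI form of the farad.

F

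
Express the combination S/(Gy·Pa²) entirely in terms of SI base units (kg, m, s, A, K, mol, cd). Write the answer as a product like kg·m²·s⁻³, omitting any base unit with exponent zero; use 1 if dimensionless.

Gy = m²·s⁻².
So Gy⁻¹ = m⁻²·s².
Pa = kg·m⁻¹·s⁻².
So Pa⁻² = kg⁻²·m²·s⁴.
S = kg⁻¹·m⁻²·s³·A².
Combining: Gy⁻¹·Pa⁻²·S = (m⁻²·s²) · (kg⁻²·m²·s⁴) · (kg⁻¹·m⁻²·s³·A²) = kg⁻³·m⁻²·s⁹·A².

kg⁻³·m⁻²·s⁹·A²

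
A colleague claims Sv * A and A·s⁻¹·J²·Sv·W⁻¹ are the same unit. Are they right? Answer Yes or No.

No

Left side:
  Sv = J/kg (equivalent dose = energy per mass),
      = m²·s⁻².
  Combining: Sv·A = (m²·s⁻²) · A = m²·s⁻²·A.
Right side:
  J = kg·m²·s⁻².
  So J² = kg²·m⁴·s⁻⁴.
  Sv = m²·s⁻².
  W = kg·m²·s⁻³.
  So W⁻¹ = kg⁻¹·m⁻²·s³.
  Combining: A·s⁻¹·J²·Sv·W⁻¹ = A · s⁻¹ · (kg²·m⁴·s⁻⁴) · (m²·s⁻²) · (kg⁻¹·m⁻²·s³) = kg·m⁴·s⁻⁴·A.
Left is m²·s⁻²·A; right is kg·m⁴·s⁻⁴·A — different.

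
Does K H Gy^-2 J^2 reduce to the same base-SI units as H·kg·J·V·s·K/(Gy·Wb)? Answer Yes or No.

Left side:
  H = Wb/A (inductance = flux per current),
      = kg·m²·s⁻²·A⁻².
  Gy = J/kg (absorbed dose = energy per mass),
      = m²·s⁻².
  So Gy⁻² = m⁻⁴·s⁴.
  J = N·m (work = force × distance),
      = kg·m²·s⁻².
  So J² = kg²·m⁴·s⁻⁴.
  Combining: K·H·Gy⁻²·J² = K · (kg·m²·s⁻²·A⁻²) · (m⁻⁴·s⁴) · (kg²·m⁴·s⁻⁴) = kg³·m²·s⁻²·A⁻²·K.
Right side:
  Gy = J/kg (absorbed dose = energy per mass),
      = m²·s⁻².
  So Gy⁻¹ = m⁻²·s².
  H = Wb/A (inductance = flux per current),
      = kg·m²·s⁻²·A⁻².
  Wb = V·s (flux: a volt is a weber per second),
      = kg·m²·s⁻²·A⁻¹.
  So Wb⁻¹ = kg⁻¹·m⁻²·s²·A.
  J = N·m (work = force × distance),
      = kg·m²·s⁻².
  V = W/A (potential = power per current),
      = kg·m²·s⁻³·A⁻¹.
  Combining: Gy⁻¹·H·kg·Wb⁻¹·J·V·s·K = (m⁻²·s²) · (kg·m²·s⁻²·A⁻²) · kg · (kg⁻¹·m⁻²·s²·A) · (kg·m²·s⁻²) · (kg·m²·s⁻³·A⁻¹) · s · K = kg³·m²·s⁻²·A⁻²·K.
Both reduce to kg³·m²·s⁻²·A⁻²·K.

Yes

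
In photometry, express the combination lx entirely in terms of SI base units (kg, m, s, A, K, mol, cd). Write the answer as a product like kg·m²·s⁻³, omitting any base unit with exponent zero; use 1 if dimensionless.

lx = lm/m² (illuminance = luminous flux per area),
    = m⁻²·cd.

m⁻²·cd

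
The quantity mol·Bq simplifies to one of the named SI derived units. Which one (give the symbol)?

kat

Bq = s⁻¹.
Combining: mol·Bq = mol · s⁻¹ = s⁻¹·mol.
s⁻¹·mol is the base-SI form of the katal.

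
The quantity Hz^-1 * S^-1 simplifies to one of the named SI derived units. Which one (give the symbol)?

Hz = 1/s = s⁻¹ (frequency is cycles per second).
So Hz⁻¹ = s.
S = 1/Ω (conductance is reciprocal resistance),
    = kg⁻¹·m⁻²·s³·A².
So S⁻¹ = kg·m²·s⁻³·A⁻².
Combining: Hz⁻¹·S⁻¹ = s · (kg·m²·s⁻³·A⁻²) = kg·m²·s⁻²·A⁻².
kg·m²·s⁻²·A⁻² is the base-SI form of the henry.

H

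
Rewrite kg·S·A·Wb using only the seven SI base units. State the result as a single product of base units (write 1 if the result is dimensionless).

S = 1/Ω (conductance is reciprocal resistance),
    = kg⁻¹·m⁻²·s³·A².
Wb = V·s (flux: a volt is a weber per second),
    = kg·m²·s⁻²·A⁻¹.
Combining: kg·S·A·Wb = kg · (kg⁻¹·m⁻²·s³·A²) · A · (kg·m²·s⁻²·A⁻¹) = kg·s·A².

kg·s·A²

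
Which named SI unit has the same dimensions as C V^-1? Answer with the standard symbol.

F

C = A·s = s·A (charge = current × time).
V = W/A (potential = power per current),
    = kg·m²·s⁻³·A⁻¹.
So V⁻¹ = kg⁻¹·m⁻²·s³·A.
Combining: C·V⁻¹ = (s·A) · (kg⁻¹·m⁻²·s³·A) = kg⁻¹·m⁻²·s⁴·A².
kg⁻¹·m⁻²·s⁴·A² is the base-SI form of the farad.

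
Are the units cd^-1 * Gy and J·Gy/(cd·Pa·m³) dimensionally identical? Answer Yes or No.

Yes

Left side:
  Gy = J/kg (absorbed dose = energy per mass),
      = m²·s⁻².
  Combining: cd⁻¹·Gy = cd⁻¹ · (m²·s⁻²) = m²·s⁻²·cd⁻¹.
Right side:
  J = N·m (work = force × distance),
      = kg·m²·s⁻².
  Gy = J/kg (absorbed dose = energy per mass),
      = m²·s⁻².
  Pa = N/m² (pressure = force per area),
      = kg·m⁻¹·s⁻².
  So Pa⁻¹ = kg⁻¹·m·s².
  Combining: J·cd⁻¹·Gy·Pa⁻¹·m⁻³ = (kg·m²·s⁻²) · cd⁻¹ · (m²·s⁻²) · (kg⁻¹·m·s²) · m⁻³ = m²·s⁻²·cd⁻¹.
Both reduce to m²·s⁻²·cd⁻¹.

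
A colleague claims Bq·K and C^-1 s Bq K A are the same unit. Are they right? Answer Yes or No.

Left side:
  Bq = s⁻¹.
  Combining: Bq·K = s⁻¹ · K = s⁻¹·K.
Right side:
  C = A·s = s·A (charge = current × time).
  So C⁻¹ = s⁻¹·A⁻¹.
  Bq = 1/s = s⁻¹ (activity is decays per second).
  Combining: C⁻¹·s·Bq·K·A = (s⁻¹·A⁻¹) · s · s⁻¹ · K · A = s⁻¹·K.
Both reduce to s⁻¹·K.

Yes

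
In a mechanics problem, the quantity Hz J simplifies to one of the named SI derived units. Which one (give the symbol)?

Hz = s⁻¹.
J = kg·m²·s⁻².
Combining: Hz·J = s⁻¹ · (kg·m²·s⁻²) = kg·m²·s⁻³.
kg·m²·s⁻³ is the base-SI form of the watt.

W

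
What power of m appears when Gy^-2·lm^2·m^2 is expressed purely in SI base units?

Gy = m²·s⁻².
So Gy⁻² = m⁻⁴·s⁴.
lm = cd.
So lm² = cd².
Combining: Gy⁻²·lm²·m² = (m⁻⁴·s⁴) · cd² · m² = m⁻²·s⁴·cd².
The exponent of m is -2.

-2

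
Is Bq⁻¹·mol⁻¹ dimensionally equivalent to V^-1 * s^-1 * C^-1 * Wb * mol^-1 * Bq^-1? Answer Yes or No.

No

Left side:
  Bq = 1/s = s⁻¹ (activity is decays per second).
  So Bq⁻¹ = s.
  Combining: Bq⁻¹·mol⁻¹ = s · mol⁻¹ = s·mol⁻¹.
Right side:
  V = W/A (potential = power per current),
      = kg·m²·s⁻³·A⁻¹.
  So V⁻¹ = kg⁻¹·m⁻²·s³·A.
  C = A·s = s·A (charge = current × time).
  So C⁻¹ = s⁻¹·A⁻¹.
  Wb = V·s (flux: a volt is a weber per second),
      = kg·m²·s⁻²·A⁻¹.
  Bq = 1/s = s⁻¹ (activity is decays per second).
  So Bq⁻¹ = s.
  Combining: V⁻¹·s⁻¹·C⁻¹·Wb·mol⁻¹·Bq⁻¹ = (kg⁻¹·m⁻²·s³·A) · s⁻¹ · (s⁻¹·A⁻¹) · (kg·m²·s⁻²·A⁻¹) · mol⁻¹ · s = A⁻¹·mol⁻¹.
Left is s·mol⁻¹; right is A⁻¹·mol⁻¹ — different.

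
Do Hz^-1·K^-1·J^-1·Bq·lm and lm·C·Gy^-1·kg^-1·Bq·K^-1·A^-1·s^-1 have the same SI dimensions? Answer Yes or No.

No

Left side:
  Hz = 1/s = s⁻¹ (frequency is cycles per second).
  So Hz⁻¹ = s.
  J = N·m (work = force × distance),
      = kg·m²·s⁻².
  So J⁻¹ = kg⁻¹·m⁻²·s².
  Bq = 1/s = s⁻¹ (activity is decays per second).
  lm = cd·sr = cd (luminous flux; sr is dimensionless).
  Combining: Hz⁻¹·K⁻¹·J⁻¹·Bq·lm = s · K⁻¹ · (kg⁻¹·m⁻²·s²) · s⁻¹ · cd = kg⁻¹·m⁻²·s²·K⁻¹·cd.
Right side:
  lm = cd.
  C = s·A.
  Gy = m²·s⁻².
  So Gy⁻¹ = m⁻²·s².
  Bq = s⁻¹.
  Combining: lm·C·Gy⁻¹·kg⁻¹·Bq·K⁻¹·A⁻¹·s⁻¹ = cd · (s·A) · (m⁻²·s²) · kg⁻¹ · s⁻¹ · K⁻¹ · A⁻¹ · s⁻¹ = kg⁻¹·m⁻²·s·K⁻¹·cd.
Left is kg⁻¹·m⁻²·s²·K⁻¹·cd; right is kg⁻¹·m⁻²·s·K⁻¹·cd — different.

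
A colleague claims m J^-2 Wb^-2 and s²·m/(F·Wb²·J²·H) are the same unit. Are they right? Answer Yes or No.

Left side:
  J = N·m (work = force × distance),
      = kg·m²·s⁻².
  So J⁻² = kg⁻²·m⁻⁴·s⁴.
  Wb = V·s (flux: a volt is a weber per second),
      = kg·m²·s⁻²·A⁻¹.
  So Wb⁻² = kg⁻²·m⁻⁴·s⁴·A².
  Combining: m·J⁻²·Wb⁻² = m · (kg⁻²·m⁻⁴·s⁴) · (kg⁻²·m⁻⁴·s⁴·A²) = kg⁻⁴·m⁻⁷·s⁸·A².
Right side:
  F = kg⁻¹·m⁻²·s⁴·A².
  So F⁻¹ = kg·m²·s⁻⁴·A⁻².
  Wb = kg·m²·s⁻²·A⁻¹.
  So Wb⁻² = kg⁻²·m⁻⁴·s⁴·A².
  J = kg·m²·s⁻².
  So J⁻² = kg⁻²·m⁻⁴·s⁴.
  H = kg·m²·s⁻²·A⁻².
  So H⁻¹ = kg⁻¹·m⁻²·s²·A².
  Combining: F⁻¹·Wb⁻²·s²·J⁻²·m·H⁻¹ = (kg·m²·s⁻⁴·A⁻²) · (kg⁻²·m⁻⁴·s⁴·A²) · s² · (kg⁻²·m⁻⁴·s⁴) · m · (kg⁻¹·m⁻²·s²·A²) = kg⁻⁴·m⁻⁷·s⁸·A².
Both reduce to kg⁻⁴·m⁻⁷·s⁸·A².

Yes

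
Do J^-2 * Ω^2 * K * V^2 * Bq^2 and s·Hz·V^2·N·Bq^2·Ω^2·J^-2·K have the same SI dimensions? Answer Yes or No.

Left side:
  J = kg·m²·s⁻².
  So J⁻² = kg⁻²·m⁻⁴·s⁴.
  Ω = kg·m²·s⁻³·A⁻².
  So Ω² = kg²·m⁴·s⁻⁶·A⁻⁴.
  V = kg·m²·s⁻³·A⁻¹.
  So V² = kg²·m⁴·s⁻⁶·A⁻².
  Bq = s⁻¹.
  So Bq² = s⁻².
  Combining: J⁻²·Ω²·K·V²·Bq² = (kg⁻²·m⁻⁴·s⁴) · (kg²·m⁴·s⁻⁶·A⁻⁴) · K · (kg²·m⁴·s⁻⁶·A⁻²) · s⁻² = kg²·m⁴·s⁻¹⁰·A⁻⁶·K.
Right side:
  Hz = s⁻¹.
  V = kg·m²·s⁻³·A⁻¹.
  So V² = kg²·m⁴·s⁻⁶·A⁻².
  N = kg·m·s⁻².
  Bq = s⁻¹.
  So Bq² = s⁻².
  Ω = kg·m²·s⁻³·A⁻².
  So Ω² = kg²·m⁴·s⁻⁶·A⁻⁴.
  J = kg·m²·s⁻².
  So J⁻² = kg⁻²·m⁻⁴·s⁴.
  Combining: s·Hz·V²·N·Bq²·Ω²·J⁻²·K = s · s⁻¹ · (kg²·m⁴·s⁻⁶·A⁻²) · (kg·m·s⁻²) · s⁻² · (kg²·m⁴·s⁻⁶·A⁻⁴) · (kg⁻²·m⁻⁴·s⁴) · K = kg³·m⁵·s⁻¹²·A⁻⁶·K.
Left is kg²·m⁴·s⁻¹⁰·A⁻⁶·K; right is kg³·m⁵·s⁻¹²·A⁻⁶·K — different.

No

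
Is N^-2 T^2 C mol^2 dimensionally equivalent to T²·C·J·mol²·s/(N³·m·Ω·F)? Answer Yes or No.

Yes

Left side:
  N = kg·m·s⁻².
  So N⁻² = kg⁻²·m⁻²·s⁴.
  T = kg·s⁻²·A⁻¹.
  So T² = kg²·s⁻⁴·A⁻².
  C = s·A.
  Combining: N⁻²·T²·C·mol² = (kg⁻²·m⁻²·s⁴) · (kg²·s⁻⁴·A⁻²) · (s·A) · mol² = m⁻²·s·A⁻¹·mol².
Right side:
  T = Wb/m² (flux density = flux per area),
      = kg·s⁻²·A⁻¹.
  So T² = kg²·s⁻⁴·A⁻².
  C = A·s = s·A (charge = current × time).
  N = kg·m/s² = kg·m·s⁻² (force = mass × acceleration).
  So N⁻³ = kg⁻³·m⁻³·s⁶.
  J = N·m (work = force × distance),
      = kg·m²·s⁻².
  Ω = V/A (resistance = voltage per current),
      = kg·m²·s⁻³·A⁻².
  So Ω⁻¹ = kg⁻¹·m⁻²·s³·A².
  F = C/V (capacitance = charge per voltage),
      = A·s/(kg·m²·s⁻³·A⁻¹) (substituting C and V),
      = kg⁻¹·m⁻²·s⁴·A².
  So F⁻¹ = kg·m²·s⁻⁴·A⁻².
  Combining: T²·C·N⁻³·J·m⁻¹·mol²·Ω⁻¹·s·F⁻¹ = (kg²·s⁻⁴·A⁻²) · (s·A) · (kg⁻³·m⁻³·s⁶) · (kg·m²·s⁻²) · m⁻¹ · mol² · (kg⁻¹·m⁻²·s³·A²) · s · (kg·m²·s⁻⁴·A⁻²) = m⁻²·s·A⁻¹·mol².
Both reduce to m⁻²·s·A⁻¹·mol².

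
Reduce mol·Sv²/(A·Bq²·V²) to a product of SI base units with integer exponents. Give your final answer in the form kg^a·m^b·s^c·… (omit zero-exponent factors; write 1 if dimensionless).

kg⁻²·s⁴·A·mol

Sv = m²·s⁻².
So Sv² = m⁴·s⁻⁴.
Bq = s⁻¹.
So Bq⁻² = s².
V = kg·m²·s⁻³·A⁻¹.
So V⁻² = kg⁻²·m⁻⁴·s⁶·A².
Combining: mol·A⁻¹·Sv²·Bq⁻²·V⁻² = mol · A⁻¹ · (m⁴·s⁻⁴) · s² · (kg⁻²·m⁻⁴·s⁶·A²) = kg⁻²·s⁴·A·mol.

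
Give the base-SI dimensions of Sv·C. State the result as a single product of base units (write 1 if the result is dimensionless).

Sv = J/kg (equivalent dose = energy per mass),
    = m²·s⁻².
C = A·s = s·A (charge = current × time).
Combining: Sv·C = (m²·s⁻²) · (s·A) = m²·s⁻¹·A.

m²·s⁻¹·A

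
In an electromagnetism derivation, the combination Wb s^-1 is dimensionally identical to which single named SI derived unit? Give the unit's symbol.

V

Wb = V·s (flux: a volt is a weber per second),
    = kg·m²·s⁻²·A⁻¹.
Combining: Wb·s⁻¹ = (kg·m²·s⁻²·A⁻¹) · s⁻¹ = kg·m²·s⁻³·A⁻¹.
kg·m²·s⁻³·A⁻¹ is the base-SI form of the volt.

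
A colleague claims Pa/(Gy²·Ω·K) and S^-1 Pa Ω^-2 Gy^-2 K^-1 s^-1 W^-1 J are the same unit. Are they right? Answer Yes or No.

Left side:
  Gy = J/kg (absorbed dose = energy per mass),
      = m²·s⁻².
  So Gy⁻² = m⁻⁴·s⁴.
  Ω = V/A (resistance = voltage per current),
      = kg·m²·s⁻³·A⁻².
  So Ω⁻¹ = kg⁻¹·m⁻²·s³·A².
  Pa = N/m² (pressure = force per area),
      = kg·m⁻¹·s⁻².
  Combining: Gy⁻²·Ω⁻¹·K⁻¹·Pa = (m⁻⁴·s⁴) · (kg⁻¹·m⁻²·s³·A²) · K⁻¹ · (kg·m⁻¹·s⁻²) = m⁻⁷·s⁵·A²·K⁻¹.
Right side:
  S = 1/Ω (conductance is reciprocal resistance),
      = kg⁻¹·m⁻²·s³·A².
  So S⁻¹ = kg·m²·s⁻³·A⁻².
  Pa = N/m² (pressure = force per area),
      = kg·m⁻¹·s⁻².
  Ω = V/A (resistance = voltage per current),
      = kg·m²·s⁻³·A⁻².
  So Ω⁻² = kg⁻²·m⁻⁴·s⁶·A⁴.
  Gy = J/kg (absorbed dose = energy per mass),
      = m²·s⁻².
  So Gy⁻² = m⁻⁴·s⁴.
  W = J/s (power = energy per time),
      = kg·m²·s⁻³.
  So W⁻¹ = kg⁻¹·m⁻²·s³.
  J = N·m (work = force × distance),
      = kg·m²·s⁻².
  Combining: S⁻¹·Pa·Ω⁻²·Gy⁻²·K⁻¹·s⁻¹·W⁻¹·J = (kg·m²·s⁻³·A⁻²) · (kg·m⁻¹·s⁻²) · (kg⁻²·m⁻⁴·s⁶·A⁴) · (m⁻⁴·s⁴) · K⁻¹ · s⁻¹ · (kg⁻¹·m⁻²·s³) · (kg·m²·s⁻²) = m⁻⁷·s⁵·A²·K⁻¹.
Both reduce to m⁻⁷·s⁵·A²·K⁻¹.

Yes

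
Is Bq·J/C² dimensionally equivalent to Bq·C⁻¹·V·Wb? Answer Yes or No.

No

Left side:
  C = A·s = s·A (charge = current × time).
  So C⁻² = s⁻²·A⁻².
  Bq = 1/s = s⁻¹ (activity is decays per second).
  J = N·m (work = force × distance),
      = kg·m²·s⁻².
  Combining: C⁻²·Bq·J = (s⁻²·A⁻²) · s⁻¹ · (kg·m²·s⁻²) = kg·m²·s⁻⁵·A⁻².
Right side:
  Bq = s⁻¹.
  C = s·A.
  So C⁻¹ = s⁻¹·A⁻¹.
  V = kg·m²·s⁻³·A⁻¹.
  Wb = kg·m²·s⁻²·A⁻¹.
  Combining: Bq·C⁻¹·V·Wb = s⁻¹ · (s⁻¹·A⁻¹) · (kg·m²·s⁻³·A⁻¹) · (kg·m²·s⁻²·A⁻¹) = kg²·m⁴·s⁻⁷·A⁻³.
Left is kg·m²·s⁻⁵·A⁻²; right is kg²·m⁴·s⁻⁷·A⁻³ — different.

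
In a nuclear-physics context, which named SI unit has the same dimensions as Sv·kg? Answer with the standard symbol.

Sv = m²·s⁻².
Combining: Sv·kg = (m²·s⁻²) · kg = kg·m²·s⁻².
kg·m²·s⁻² is the base-SI form of the joule.

J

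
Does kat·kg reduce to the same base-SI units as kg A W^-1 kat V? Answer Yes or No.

Left side:
  kat = mol/s = s⁻¹·mol (catalytic activity).
  Combining: kat·kg = (s⁻¹·mol) · kg = kg·s⁻¹·mol.
Right side:
  W = kg·m²·s⁻³.
  So W⁻¹ = kg⁻¹·m⁻²·s³.
  kat = s⁻¹·mol.
  V = kg·m²·s⁻³·A⁻¹.
  Combining: kg·A·W⁻¹·kat·V = kg · A · (kg⁻¹·m⁻²·s³) · (s⁻¹·mol) · (kg·m²·s⁻³·A⁻¹) = kg·s⁻¹·mol.
Both reduce to kg·s⁻¹·mol.

Yes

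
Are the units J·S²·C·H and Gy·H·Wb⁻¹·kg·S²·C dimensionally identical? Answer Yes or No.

Left side:
  J = N·m (work = force × distance),
      = kg·m²·s⁻².
  S = 1/Ω (conductance is reciprocal resistance),
      = kg⁻¹·m⁻²·s³·A².
  So S² = kg⁻²·m⁻⁴·s⁶·A⁴.
  C = A·s = s·A (charge = current × time).
  H = Wb/A (inductance = flux per current),
      = kg·m²·s⁻²·A⁻².
  Combining: J·S²·C·H = (kg·m²·s⁻²) · (kg⁻²·m⁻⁴·s⁶·A⁴) · (s·A) · (kg·m²·s⁻²·A⁻²) = s³·A³.
Right side:
  Gy = m²·s⁻².
  H = kg·m²·s⁻²·A⁻².
  Wb = kg·m²·s⁻²·A⁻¹.
  So Wb⁻¹ = kg⁻¹·m⁻²·s²·A.
  S = kg⁻¹·m⁻²·s³·A².
  So S² = kg⁻²·m⁻⁴·s⁶·A⁴.
  C = s·A.
  Combining: Gy·H·Wb⁻¹·kg·S²·C = (m²·s⁻²) · (kg·m²·s⁻²·A⁻²) · (kg⁻¹·m⁻²·s²·A) · kg · (kg⁻²·m⁻⁴·s⁶·A⁴) · (s·A) = kg⁻¹·m⁻²·s⁵·A⁴.
Left is s³·A³; right is kg⁻¹·m⁻²·s⁵·A⁴ — different.

No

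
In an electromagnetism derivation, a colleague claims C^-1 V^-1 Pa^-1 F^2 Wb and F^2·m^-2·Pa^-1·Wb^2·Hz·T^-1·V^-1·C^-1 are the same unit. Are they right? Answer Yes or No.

No

Left side:
  C = s·A.
  So C⁻¹ = s⁻¹·A⁻¹.
  V = kg·m²·s⁻³·A⁻¹.
  So V⁻¹ = kg⁻¹·m⁻²·s³·A.
  Pa = kg·m⁻¹·s⁻².
  So Pa⁻¹ = kg⁻¹·m·s².
  F = kg⁻¹·m⁻²·s⁴·A².
  So F² = kg⁻²·m⁻⁴·s⁸·A⁴.
  Wb = kg·m²·s⁻²·A⁻¹.
  Combining: C⁻¹·V⁻¹·Pa⁻¹·F²·Wb = (s⁻¹·A⁻¹) · (kg⁻¹·m⁻²·s³·A) · (kg⁻¹·m·s²) · (kg⁻²·m⁻⁴·s⁸·A⁴) · (kg·m²·s⁻²·A⁻¹) = kg⁻³·m⁻³·s¹⁰·A³.
Right side:
  F = kg⁻¹·m⁻²·s⁴·A².
  So F² = kg⁻²·m⁻⁴·s⁸·A⁴.
  Pa = kg·m⁻¹·s⁻².
  So Pa⁻¹ = kg⁻¹·m·s².
  Wb = kg·m²·s⁻²·A⁻¹.
  So Wb² = kg²·m⁴·s⁻⁴·A⁻².
  Hz = s⁻¹.
  T = kg·s⁻²·A⁻¹.
  So T⁻¹ = kg⁻¹·s²·A.
  V = kg·m²·s⁻³·A⁻¹.
  So V⁻¹ = kg⁻¹·m⁻²·s³·A.
  C = s·A.
  So C⁻¹ = s⁻¹·A⁻¹.
  Combining: F²·m⁻²·Pa⁻¹·Wb²·Hz·T⁻¹·V⁻¹·C⁻¹ = (kg⁻²·m⁻⁴·s⁸·A⁴) · m⁻² · (kg⁻¹·m·s²) · (kg²·m⁴·s⁻⁴·A⁻²) · s⁻¹ · (kg⁻¹·s²·A) · (kg⁻¹·m⁻²·s³·A) · (s⁻¹·A⁻¹) = kg⁻³·m⁻³·s⁹·A³.
Left is kg⁻³·m⁻³·s¹⁰·A³; right is kg⁻³·m⁻³·s⁹·A³ — different.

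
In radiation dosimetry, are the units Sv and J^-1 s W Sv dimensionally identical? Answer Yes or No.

Left side:
  Sv = J/kg (equivalent dose = energy per mass),
      = m²·s⁻².
Right side:
  J = N·m (work = force × distance),
      = kg·m²·s⁻².
  So J⁻¹ = kg⁻¹·m⁻²·s².
  W = J/s (power = energy per time),
      = kg·m²·s⁻³.
  Sv = J/kg (equivalent dose = energy per mass),
      = m²·s⁻².
  Combining: J⁻¹·s·W·Sv = (kg⁻¹·m⁻²·s²) · s · (kg·m²·s⁻³) · (m²·s⁻²) = m²·s⁻².
Both reduce to m²·s⁻².

Yes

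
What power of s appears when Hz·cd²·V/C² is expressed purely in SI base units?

-6

Hz = 1/s = s⁻¹ (frequency is cycles per second).
C = A·s = s·A (charge = current × time).
So C⁻² = s⁻²·A⁻².
V = W/A (potential = power per current),
    = kg·m²·s⁻³·A⁻¹.
Combining: Hz·cd²·C⁻²·V = s⁻¹ · cd² · (s⁻²·A⁻²) · (kg·m²·s⁻³·A⁻¹) = kg·m²·s⁻⁶·A⁻³·cd².
The exponent of s is -6.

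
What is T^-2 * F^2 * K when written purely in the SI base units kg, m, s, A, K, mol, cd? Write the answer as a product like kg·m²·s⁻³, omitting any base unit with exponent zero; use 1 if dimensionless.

kg⁻⁴·m⁻⁴·s¹²·A⁶·K

T = Wb/m² (flux density = flux per area),
    = kg·s⁻²·A⁻¹.
So T⁻² = kg⁻²·s⁴·A².
F = C/V (capacitance = charge per voltage),
    = A·s/(kg·m²·s⁻³·A⁻¹) (substituting C and V),
    = kg⁻¹·m⁻²·s⁴·A².
So F² = kg⁻²·m⁻⁴·s⁸·A⁴.
Combining: T⁻²·F²·K = (kg⁻²·s⁴·A²) · (kg⁻²·m⁻⁴·s⁸·A⁴) · K = kg⁻⁴·m⁻⁴·s¹²·A⁶·K.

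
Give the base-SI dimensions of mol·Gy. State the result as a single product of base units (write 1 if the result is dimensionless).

m²·s⁻²·mol

Gy = m²·s⁻².
Combining: mol·Gy = mol · (m²·s⁻²) = m²·s⁻²·mol.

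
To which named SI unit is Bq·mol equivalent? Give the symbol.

Bq = 1/s = s⁻¹ (activity is decays per second).
Combining: Bq·mol = s⁻¹ · mol = s⁻¹·mol.
s⁻¹·mol is the base-SI form of the katal.

kat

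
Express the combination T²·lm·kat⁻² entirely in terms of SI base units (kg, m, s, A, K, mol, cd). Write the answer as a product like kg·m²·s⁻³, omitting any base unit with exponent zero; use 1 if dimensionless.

T = Wb/m² (flux density = flux per area),
    = kg·s⁻²·A⁻¹.
So T² = kg²·s⁻⁴·A⁻².
lm = cd·sr = cd (luminous flux; sr is dimensionless).
kat = mol/s = s⁻¹·mol (catalytic activity).
So kat⁻² = s²·mol⁻².
Combining: T²·lm·kat⁻² = (kg²·s⁻⁴·A⁻²) · cd · (s²·mol⁻²) = kg²·s⁻²·A⁻²·mol⁻²·cd.

kg²·s⁻²·A⁻²·mol⁻²·cd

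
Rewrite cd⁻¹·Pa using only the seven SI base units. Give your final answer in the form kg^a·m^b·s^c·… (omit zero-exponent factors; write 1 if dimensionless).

Pa = N/m² (pressure = force per area),
    = kg·m⁻¹·s⁻².
Combining: cd⁻¹·Pa = cd⁻¹ · (kg·m⁻¹·s⁻²) = kg·m⁻¹·s⁻²·cd⁻¹.

kg·m⁻¹·s⁻²·cd⁻¹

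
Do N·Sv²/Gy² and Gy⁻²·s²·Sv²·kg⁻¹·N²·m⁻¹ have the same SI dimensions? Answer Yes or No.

Yes

Left side:
  N = kg·m/s² = kg·m·s⁻² (force = mass × acceleration).
  Gy = J/kg (absorbed dose = energy per mass),
      = m²·s⁻².
  So Gy⁻² = m⁻⁴·s⁴.
  Sv = J/kg (equivalent dose = energy per mass),
      = m²·s⁻².
  So Sv² = m⁴·s⁻⁴.
  Combining: N·Gy⁻²·Sv² = (kg·m·s⁻²) · (m⁻⁴·s⁴) · (m⁴·s⁻⁴) = kg·m·s⁻².
Right side:
  Gy = J/kg (absorbed dose = energy per mass),
      = m²·s⁻².
  So Gy⁻² = m⁻⁴·s⁴.
  Sv = J/kg (equivalent dose = energy per mass),
      = m²·s⁻².
  So Sv² = m⁴·s⁻⁴.
  N = kg·m/s² = kg·m·s⁻² (force = mass × acceleration).
  So N² = kg²·m²·s⁻⁴.
  Combining: Gy⁻²·s²·Sv²·kg⁻¹·N²·m⁻¹ = (m⁻⁴·s⁴) · s² · (m⁴·s⁻⁴) · kg⁻¹ · (kg²·m²·s⁻⁴) · m⁻¹ = kg·m·s⁻².
Both reduce to kg·m·s⁻².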